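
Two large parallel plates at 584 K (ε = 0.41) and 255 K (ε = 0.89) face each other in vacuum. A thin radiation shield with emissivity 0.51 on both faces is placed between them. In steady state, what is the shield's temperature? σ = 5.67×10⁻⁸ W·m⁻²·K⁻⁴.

In steady state the net flux on the hot side equals that on the cold side.
σ(T₁⁴−T_s⁴)/D₁ = σ(T_s⁴−T₂⁴)/D₂, with D₁ = 1/ε₁+1/ε_s−1 = 3.400, D₂ = 1/ε_s+1/ε₂−1 = 2.084.
Solve for T_s⁴: T_s⁴ = (D₂·T₁⁴ + D₁·T₂⁴)/(D₁+D₂) = 4.683×10¹⁰ K⁴.

T_s ≈ 465 K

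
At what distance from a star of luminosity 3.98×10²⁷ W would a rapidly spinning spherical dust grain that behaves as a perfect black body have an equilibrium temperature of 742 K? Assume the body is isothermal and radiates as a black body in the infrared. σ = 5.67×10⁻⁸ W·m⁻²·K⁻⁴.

For an isothermal black-emitting sphere, (1−a)S·πr² = σ·4πr²·T⁴ ⇒ S = 4σT⁴/(1−a).
S = 4·5.67×10⁻⁸·(742)⁴/1.00 = 68750 W/m².
Flux falls as S = L/(4πd²), so d = √(L/(4πS)) = √(3.98×10²⁷/(4π·68750)).

d ≈ 6.79×10¹⁰ m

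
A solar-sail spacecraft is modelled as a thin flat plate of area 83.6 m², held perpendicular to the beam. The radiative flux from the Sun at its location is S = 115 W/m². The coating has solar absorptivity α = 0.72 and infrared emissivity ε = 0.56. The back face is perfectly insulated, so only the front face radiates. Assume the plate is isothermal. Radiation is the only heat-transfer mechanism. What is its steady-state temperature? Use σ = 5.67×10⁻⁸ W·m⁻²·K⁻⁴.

At equilibrium, absorbed power = emitted power.
Absorbing cross-section = A = 83.60 m²; emitting surface = A = 83.60 m² (ratio 1).
αS·A_cross = εσ·A_surf·T⁴  ⇒  T⁴ = αS/(ε·1σ).
T⁴ = 0.720·115/(0.56·1·5.67×10⁻⁸) = 2.608×10⁹ K⁴.
T = (2.608×10⁹)^(1/4).

T ≈ 226 K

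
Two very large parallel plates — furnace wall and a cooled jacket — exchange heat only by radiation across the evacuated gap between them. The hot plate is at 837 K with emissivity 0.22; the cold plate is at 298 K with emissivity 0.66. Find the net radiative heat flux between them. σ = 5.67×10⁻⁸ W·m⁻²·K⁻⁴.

For two infinite grey parallel plates, q = σ(T₁⁴ − T₂⁴)/(1/ε₁ + 1/ε₂ − 1).
T₁⁴ − T₂⁴ = 4.908×10¹¹ − 7.886×10⁹ = 4.829×10¹¹ K⁴.
1/ε₁ + 1/ε₂ − 1 = 4.545 + 1.515 − 1 = 5.061.
q = 5.67×10⁻⁸ × 4.829×10¹¹ / 5.061.

q ≈ 5410 W/m²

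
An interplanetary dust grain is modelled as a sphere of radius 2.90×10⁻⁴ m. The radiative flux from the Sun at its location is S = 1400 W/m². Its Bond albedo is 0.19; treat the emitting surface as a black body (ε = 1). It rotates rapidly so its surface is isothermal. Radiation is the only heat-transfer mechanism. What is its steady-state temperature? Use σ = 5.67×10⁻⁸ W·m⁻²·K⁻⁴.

T ≈ 266 K

At equilibrium, absorbed power = emitted power.
Absorbing cross-section = πr² = 2.642×10⁻⁷ m²; emitting surface = 4πr² = 1.057×10⁻⁶ m² (ratio 4).
(1−a)S·A_cross = εσ·A_surf·T⁴  ⇒  T⁴ = (1−a)S/(4σ).
T⁴ = 0.810·1400/(4·5.67×10⁻⁸) = 5.000×10⁹ K⁴.
T = (5.000×10⁹)^(1/4).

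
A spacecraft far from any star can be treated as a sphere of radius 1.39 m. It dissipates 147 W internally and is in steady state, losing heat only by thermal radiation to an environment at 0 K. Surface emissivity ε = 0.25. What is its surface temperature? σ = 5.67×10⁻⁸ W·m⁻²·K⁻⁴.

Steady state: internal power = radiated power, P = εσA T⁴.
Radiating area A = 4πr² = 24.28 m².
T⁴ = P/(εσA) = 147/(0.25·5.67×10⁻⁸·24.28) = 4.271×10⁸ K⁴.
T = (4.271×10⁸)^(1/4).

T ≈ 144 K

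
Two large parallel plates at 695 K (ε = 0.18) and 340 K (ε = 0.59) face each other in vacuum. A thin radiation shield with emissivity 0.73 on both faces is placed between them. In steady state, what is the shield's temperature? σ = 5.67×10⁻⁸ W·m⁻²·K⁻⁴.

In steady state the net flux on the hot side equals that on the cold side.
σ(T₁⁴−T_s⁴)/D₁ = σ(T_s⁴−T₂⁴)/D₂, with D₁ = 1/ε₁+1/ε_s−1 = 5.925, D₂ = 1/ε_s+1/ε₂−1 = 2.065.
Solve for T_s⁴: T_s⁴ = (D₂·T₁⁴ + D₁·T₂⁴)/(D₁+D₂) = 7.020×10¹⁰ K⁴.

T_s ≈ 515 K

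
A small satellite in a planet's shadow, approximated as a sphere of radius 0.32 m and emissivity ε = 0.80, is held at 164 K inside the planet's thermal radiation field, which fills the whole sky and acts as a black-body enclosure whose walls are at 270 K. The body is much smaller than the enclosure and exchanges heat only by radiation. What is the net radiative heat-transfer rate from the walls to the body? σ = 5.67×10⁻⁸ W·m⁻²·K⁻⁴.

P_net ≈ 268 W

For a small grey body in a large enclosure: P_net = εσA(T_body⁴ − T_wall⁴).
A = 4πr² = 1.287 m²; T_body⁴ − T_wall⁴ = 7.234×10⁸ − 5.314×10⁹ = -4.591×10⁹ K⁴.
|P_net| = 0.80·5.67×10⁻⁸·1.287·4.591×10⁹.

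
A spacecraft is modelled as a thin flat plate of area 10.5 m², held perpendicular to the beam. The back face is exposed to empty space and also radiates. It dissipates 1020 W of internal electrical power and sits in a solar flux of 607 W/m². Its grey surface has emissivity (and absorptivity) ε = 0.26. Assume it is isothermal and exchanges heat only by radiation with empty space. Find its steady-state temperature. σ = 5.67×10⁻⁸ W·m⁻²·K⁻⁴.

T ≈ 305 K

At steady state, absorbed solar power + internal power = radiated power.
Absorbed: α·S·A_cross = 0.26·607·10.50 = 1657 W (cross-section A).
Total input = 1657 + 1020 = 2677 W.
Radiated: εσ·A_surf·T⁴ with A_surf = 2A = 21.00 m².
T⁴ = 2677/(0.26·5.67×10⁻⁸·21.00) = 8.647×10⁹ K⁴.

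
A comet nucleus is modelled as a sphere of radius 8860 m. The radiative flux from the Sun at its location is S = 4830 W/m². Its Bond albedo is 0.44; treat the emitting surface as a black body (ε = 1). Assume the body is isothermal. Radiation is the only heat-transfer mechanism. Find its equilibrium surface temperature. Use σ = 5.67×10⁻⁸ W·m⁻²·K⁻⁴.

At equilibrium, absorbed power = emitted power.
Absorbing cross-section = πr² = 2.466×10⁸ m²; emitting surface = 4πr² = 9.865×10⁸ m² (ratio 4).
(1−a)S·A_cross = εσ·A_surf·T⁴  ⇒  T⁴ = (1−a)S/(4σ).
T⁴ = 0.560·4830/(4·5.67×10⁻⁸) = 1.193×10¹⁰ K⁴.
T = (1.193×10¹⁰)^(1/4).

T ≈ 330 K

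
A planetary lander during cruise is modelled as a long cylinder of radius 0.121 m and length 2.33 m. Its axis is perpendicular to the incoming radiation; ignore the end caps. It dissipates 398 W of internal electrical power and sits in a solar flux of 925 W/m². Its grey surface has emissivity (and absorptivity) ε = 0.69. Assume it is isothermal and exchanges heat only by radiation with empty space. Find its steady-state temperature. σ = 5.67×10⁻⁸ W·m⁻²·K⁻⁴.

T ≈ 323 K

At steady state, absorbed solar power + internal power = radiated power.
Absorbed: α·S·A_cross = 0.69·925·0.5639 = 359.9 W (cross-section 2rL).
Total input = 359.9 + 398 = 757.9 W.
Radiated: εσ·A_surf·T⁴ with A_surf = 2πrL = 1.771 m².
T⁴ = 757.9/(0.69·5.67×10⁻⁸·1.771) = 1.094×10¹⁰ K⁴.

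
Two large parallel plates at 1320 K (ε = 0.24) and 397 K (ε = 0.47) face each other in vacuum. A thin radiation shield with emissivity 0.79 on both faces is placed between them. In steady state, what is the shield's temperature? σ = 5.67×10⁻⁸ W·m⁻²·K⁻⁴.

T_s ≈ 1020 K

In steady state the net flux on the hot side equals that on the cold side.
σ(T₁⁴−T_s⁴)/D₁ = σ(T_s⁴−T₂⁴)/D₂, with D₁ = 1/ε₁+1/ε_s−1 = 4.432, D₂ = 1/ε_s+1/ε₂−1 = 2.393.
Solve for T_s⁴: T_s⁴ = (D₂·T₁⁴ + D₁·T₂⁴)/(D₁+D₂) = 1.081×10¹² K⁴.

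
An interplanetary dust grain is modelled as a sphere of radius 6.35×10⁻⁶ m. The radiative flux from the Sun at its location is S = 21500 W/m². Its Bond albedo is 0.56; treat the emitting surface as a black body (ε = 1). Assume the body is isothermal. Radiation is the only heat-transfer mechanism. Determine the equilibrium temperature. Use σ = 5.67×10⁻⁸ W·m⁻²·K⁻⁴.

T ≈ 452 K

At equilibrium, absorbed power = emitted power.
Absorbing cross-section = πr² = 1.267×10⁻¹⁰ m²; emitting surface = 4πr² = 5.067×10⁻¹⁰ m² (ratio 4).
(1−a)S·A_cross = εσ·A_surf·T⁴  ⇒  T⁴ = (1−a)S/(4σ).
T⁴ = 0.440·21500/(4·5.67×10⁻⁸) = 4.171×10¹⁰ K⁴.
T = (4.171×10¹⁰)^(1/4).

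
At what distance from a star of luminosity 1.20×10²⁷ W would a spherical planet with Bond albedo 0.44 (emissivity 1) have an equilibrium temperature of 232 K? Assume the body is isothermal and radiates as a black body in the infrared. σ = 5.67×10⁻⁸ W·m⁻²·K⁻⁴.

For an isothermal black-emitting sphere, (1−a)S·πr² = σ·4πr²·T⁴ ⇒ S = 4σT⁴/(1−a).
S = 4·5.67×10⁻⁸·(232)⁴/0.560 = 1173 W/m².
Flux falls as S = L/(4πd²), so d = √(L/(4πS)) = √(1.20×10²⁷/(4π·1173)).

d ≈ 2.85×10¹¹ m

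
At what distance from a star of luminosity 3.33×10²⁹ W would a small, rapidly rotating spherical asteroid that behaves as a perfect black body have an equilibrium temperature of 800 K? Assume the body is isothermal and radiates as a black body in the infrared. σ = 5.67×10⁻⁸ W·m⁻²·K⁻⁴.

d ≈ 5.34×10¹¹ m

For an isothermal black-emitting sphere, (1−a)S·πr² = σ·4πr²·T⁴ ⇒ S = 4σT⁴/(1−a).
S = 4·5.67×10⁻⁸·(800)⁴/1.00 = 92900 W/m².
Flux falls as S = L/(4πd²), so d = √(L/(4πS)) = √(3.33×10²⁹/(4π·92900)).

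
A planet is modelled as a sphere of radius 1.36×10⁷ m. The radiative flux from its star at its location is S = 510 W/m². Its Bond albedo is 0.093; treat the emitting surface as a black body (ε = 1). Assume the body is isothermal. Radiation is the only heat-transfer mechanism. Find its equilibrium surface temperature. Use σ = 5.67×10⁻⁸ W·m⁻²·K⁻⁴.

At equilibrium, absorbed power = emitted power.
Absorbing cross-section = πr² = 5.811×10¹⁴ m²; emitting surface = 4πr² = 2.324×10¹⁵ m² (ratio 4).
(1−a)S·A_cross = εσ·A_surf·T⁴  ⇒  T⁴ = (1−a)S/(4σ).
T⁴ = 0.907·510/(4·5.67×10⁻⁸) = 2.040×10⁹ K⁴.
T = (2.040×10⁹)^(1/4).

T ≈ 213 K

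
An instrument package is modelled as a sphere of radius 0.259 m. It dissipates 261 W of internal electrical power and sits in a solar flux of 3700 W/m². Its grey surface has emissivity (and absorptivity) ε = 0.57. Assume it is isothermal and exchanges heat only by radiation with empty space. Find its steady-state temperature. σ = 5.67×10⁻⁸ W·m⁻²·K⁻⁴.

T ≈ 401 K

At steady state, absorbed solar power + internal power = radiated power.
Absorbed: α·S·A_cross = 0.57·3700·0.2107 = 444.5 W (cross-section πr²).
Total input = 444.5 + 261 = 705.5 W.
Radiated: εσ·A_surf·T⁴ with A_surf = 4πr² = 0.8430 m².
T⁴ = 705.5/(0.57·5.67×10⁻⁸·0.8430) = 2.589×10¹⁰ K⁴.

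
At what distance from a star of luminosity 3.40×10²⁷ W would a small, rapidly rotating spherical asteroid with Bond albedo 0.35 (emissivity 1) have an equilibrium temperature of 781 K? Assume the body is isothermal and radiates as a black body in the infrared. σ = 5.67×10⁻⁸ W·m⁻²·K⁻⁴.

d ≈ 4.57×10¹⁰ m

For an isothermal black-emitting sphere, (1−a)S·πr² = σ·4πr²·T⁴ ⇒ S = 4σT⁴/(1−a).
S = 4·5.67×10⁻⁸·(781)⁴/0.650 = 1.298×10⁵ W/m².
Flux falls as S = L/(4πd²), so d = √(L/(4πS)) = √(3.40×10²⁷/(4π·1.298×10⁵)).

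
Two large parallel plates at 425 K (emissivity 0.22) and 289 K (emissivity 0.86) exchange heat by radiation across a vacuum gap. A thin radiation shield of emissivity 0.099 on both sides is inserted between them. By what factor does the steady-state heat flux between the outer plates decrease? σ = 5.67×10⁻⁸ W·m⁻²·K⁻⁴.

Without shield: q₀ = σΔ(T⁴)/(1/ε₁+1/ε₂−1) with denominator 4.708.
With shield the two gaps are in series; the resistances add: (1/ε₁+1/ε_s−1)+(1/ε_s+1/ε₂−1) = 13.65+10.26 = 23.91.
Heat-flux ratio q₀/q = 23.91/4.708.

factor ≈ 5.08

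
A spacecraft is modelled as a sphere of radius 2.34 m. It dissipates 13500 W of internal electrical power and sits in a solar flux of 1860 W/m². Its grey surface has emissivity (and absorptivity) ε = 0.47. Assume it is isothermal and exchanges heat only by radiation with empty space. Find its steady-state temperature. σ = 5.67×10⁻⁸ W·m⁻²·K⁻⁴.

T ≈ 353 K

At steady state, absorbed solar power + internal power = radiated power.
Absorbed: α·S·A_cross = 0.47·1860·17.20 = 15040 W (cross-section πr²).
Total input = 15040 + 13500 = 28540 W.
Radiated: εσ·A_surf·T⁴ with A_surf = 4πr² = 68.81 m².
T⁴ = 28540/(0.47·5.67×10⁻⁸·68.81) = 1.556×10¹⁰ K⁴.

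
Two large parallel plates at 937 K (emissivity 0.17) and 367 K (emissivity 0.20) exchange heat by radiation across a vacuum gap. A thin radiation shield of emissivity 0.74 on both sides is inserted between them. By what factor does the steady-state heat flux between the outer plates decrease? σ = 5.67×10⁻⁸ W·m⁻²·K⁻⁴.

Without shield: q₀ = σΔ(T⁴)/(1/ε₁+1/ε₂−1) with denominator 9.882.
With shield the two gaps are in series; the resistances add: (1/ε₁+1/ε_s−1)+(1/ε_s+1/ε₂−1) = 6.234+5.351 = 11.59.
Heat-flux ratio q₀/q = 11.59/9.882.

factor ≈ 1.17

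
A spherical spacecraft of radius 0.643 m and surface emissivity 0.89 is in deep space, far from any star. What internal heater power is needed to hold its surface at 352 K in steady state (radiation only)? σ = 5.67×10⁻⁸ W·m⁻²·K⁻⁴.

P = εσ·4πr²·T⁴.
4πr² = 5.196 m²; T⁴ = 1.535×10¹⁰ K⁴.
P = 0.89·5.67×10⁻⁸·5.196·1.535×10¹⁰.

P ≈ 4030 W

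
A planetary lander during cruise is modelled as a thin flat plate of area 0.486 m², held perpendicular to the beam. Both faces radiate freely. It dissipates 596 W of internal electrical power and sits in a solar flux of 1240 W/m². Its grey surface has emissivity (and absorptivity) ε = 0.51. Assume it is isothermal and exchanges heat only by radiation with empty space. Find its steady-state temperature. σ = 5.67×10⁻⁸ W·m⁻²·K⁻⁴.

At steady state, absorbed solar power + internal power = radiated power.
Absorbed: α·S·A_cross = 0.51·1240·0.4860 = 307.3 W (cross-section A).
Total input = 307.3 + 596 = 903.3 W.
Radiated: εσ·A_surf·T⁴ with A_surf = 2A = 0.9720 m².
T⁴ = 903.3/(0.51·5.67×10⁻⁸·0.9720) = 3.214×10¹⁰ K⁴.

T ≈ 423 K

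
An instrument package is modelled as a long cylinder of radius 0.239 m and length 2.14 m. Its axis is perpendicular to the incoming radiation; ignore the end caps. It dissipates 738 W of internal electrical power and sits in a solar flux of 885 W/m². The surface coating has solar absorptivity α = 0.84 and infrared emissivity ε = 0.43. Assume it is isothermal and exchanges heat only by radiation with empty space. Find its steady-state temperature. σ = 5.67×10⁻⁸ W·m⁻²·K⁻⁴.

At steady state, absorbed solar power + internal power = radiated power.
Absorbed: α·S·A_cross = 0.84·885·1.023 = 760.4 W (cross-section 2rL).
Total input = 760.4 + 738 = 1498 W.
Radiated: εσ·A_surf·T⁴ with A_surf = 2πrL = 3.214 m².
T⁴ = 1498/(0.43·5.67×10⁻⁸·3.214) = 1.912×10¹⁰ K⁴.

T ≈ 372 K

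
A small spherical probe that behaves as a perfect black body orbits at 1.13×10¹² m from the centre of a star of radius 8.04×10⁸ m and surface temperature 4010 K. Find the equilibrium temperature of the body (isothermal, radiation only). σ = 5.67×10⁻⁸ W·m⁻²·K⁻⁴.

The star's surface emits σT_*⁴; at distance d the flux is S = σT_*⁴(R_*/d)².
S = 5.67×10⁻⁸·(4010)⁴·(8.04×10⁸/1.13×10¹²)² = 7.422 W/m².
For an isothermal sphere T⁴ = (1−a)S/(4σ) = 3.272×10⁷ K⁴.

T ≈ 75.6 K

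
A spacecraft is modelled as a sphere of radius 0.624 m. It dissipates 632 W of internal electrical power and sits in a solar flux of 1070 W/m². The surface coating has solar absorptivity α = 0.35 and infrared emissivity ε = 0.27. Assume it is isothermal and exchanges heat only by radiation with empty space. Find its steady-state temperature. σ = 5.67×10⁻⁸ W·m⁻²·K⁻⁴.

At steady state, absorbed solar power + internal power = radiated power.
Absorbed: α·S·A_cross = 0.35·1070·1.223 = 458.1 W (cross-section πr²).
Total input = 458.1 + 632 = 1090 W.
Radiated: εσ·A_surf·T⁴ with A_surf = 4πr² = 4.893 m².
T⁴ = 1090/(0.27·5.67×10⁻⁸·4.893) = 1.455×10¹⁰ K⁴.

T ≈ 347 K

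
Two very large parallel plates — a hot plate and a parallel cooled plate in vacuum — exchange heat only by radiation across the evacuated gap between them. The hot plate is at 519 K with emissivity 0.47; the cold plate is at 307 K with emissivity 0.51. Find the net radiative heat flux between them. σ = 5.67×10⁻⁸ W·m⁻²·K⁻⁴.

q ≈ 1170 W/m²

For two infinite grey parallel plates, q = σ(T₁⁴ − T₂⁴)/(1/ε₁ + 1/ε₂ − 1).
T₁⁴ − T₂⁴ = 7.256×10¹⁰ − 8.883×10⁹ = 6.367×10¹⁰ K⁴.
1/ε₁ + 1/ε₂ − 1 = 2.128 + 1.961 − 1 = 3.088.
q = 5.67×10⁻⁸ × 6.367×10¹⁰ / 3.088.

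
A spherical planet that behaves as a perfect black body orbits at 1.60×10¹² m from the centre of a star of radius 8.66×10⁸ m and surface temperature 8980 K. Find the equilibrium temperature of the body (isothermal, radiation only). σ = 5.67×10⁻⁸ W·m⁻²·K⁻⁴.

The star's surface emits σT_*⁴; at distance d the flux is S = σT_*⁴(R_*/d)².
S = 5.67×10⁻⁸·(8980)⁴·(8.66×10⁸/1.60×10¹²)² = 108.0 W/m².
For an isothermal sphere T⁴ = (1−a)S/(4σ) = 4.763×10⁸ K⁴.

T ≈ 148 K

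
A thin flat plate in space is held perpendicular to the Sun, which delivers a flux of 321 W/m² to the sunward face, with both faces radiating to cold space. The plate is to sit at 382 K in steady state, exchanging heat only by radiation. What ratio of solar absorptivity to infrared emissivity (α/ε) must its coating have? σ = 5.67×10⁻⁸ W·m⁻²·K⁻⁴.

Balance: αS·A = εσ·2A·T⁴ ⇒ α/ε = 2σT⁴/S.
α/ε = 2·5.67×10⁻⁸·(382)⁴/321 = 2·5.67×10⁻⁸·2.129×10¹⁰/321.

α/ε ≈ 7.52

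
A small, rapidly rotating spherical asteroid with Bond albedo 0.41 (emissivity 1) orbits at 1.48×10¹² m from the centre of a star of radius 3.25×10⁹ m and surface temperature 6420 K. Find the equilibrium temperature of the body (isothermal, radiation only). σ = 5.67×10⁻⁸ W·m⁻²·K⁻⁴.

The star's surface emits σT_*⁴; at distance d the flux is S = σT_*⁴(R_*/d)².
S = 5.67×10⁻⁸·(6420)⁴·(3.25×10⁹/1.48×10¹²)² = 464.5 W/m².
For an isothermal sphere T⁴ = (1−a)S/(4σ) = 1.208×10⁹ K⁴.

T ≈ 186 K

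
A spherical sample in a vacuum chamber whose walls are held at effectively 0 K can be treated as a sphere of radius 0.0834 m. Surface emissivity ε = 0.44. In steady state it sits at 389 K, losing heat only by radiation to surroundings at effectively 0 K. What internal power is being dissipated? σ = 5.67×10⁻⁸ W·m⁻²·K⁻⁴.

Steady state: P = εσA T⁴.
A = 4πr² = 0.08741 m²; T⁴ = (389)⁴ = 2.290×10¹⁰ K⁴.
P = 0.44 × 5.67×10⁻⁸ × 0.08741 × 2.290×10¹⁰.

P ≈ 49.9 W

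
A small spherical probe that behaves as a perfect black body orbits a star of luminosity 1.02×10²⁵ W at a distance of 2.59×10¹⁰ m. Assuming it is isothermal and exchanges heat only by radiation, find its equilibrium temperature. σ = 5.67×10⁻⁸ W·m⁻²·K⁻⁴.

T ≈ 270 K

First find the stellar flux at distance d: S = L/(4πd²) = 1.02×10²⁵/(4π·(2.59×10¹⁰)²) = 1210 W/m².
For an isothermal sphere, absorbed (1−a)S·πr² = emitted σ·4πr²·T⁴, so T⁴ = (1−a)S/(4σ).
T⁴ = 1.00·1210/(4·5.67×10⁻⁸) = 5.335×10⁹ K⁴.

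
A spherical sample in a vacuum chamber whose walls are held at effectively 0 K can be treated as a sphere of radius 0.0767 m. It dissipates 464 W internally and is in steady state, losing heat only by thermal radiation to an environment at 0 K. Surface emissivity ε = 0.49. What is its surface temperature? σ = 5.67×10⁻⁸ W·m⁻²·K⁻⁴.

Steady state: internal power = radiated power, P = εσA T⁴.
Radiating area A = 4πr² = 0.07393 m².
T⁴ = P/(εσA) = 464/(0.49·5.67×10⁻⁸·0.07393) = 2.259×10¹¹ K⁴.
T = (2.259×10¹¹)^(1/4).

T ≈ 689 K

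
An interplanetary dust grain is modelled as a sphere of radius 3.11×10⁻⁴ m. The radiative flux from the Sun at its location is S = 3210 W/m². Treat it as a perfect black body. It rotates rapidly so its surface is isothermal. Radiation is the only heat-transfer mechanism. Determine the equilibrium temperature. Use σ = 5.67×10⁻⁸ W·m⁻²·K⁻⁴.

At equilibrium, absorbed power = emitted power.
Absorbing cross-section = πr² = 3.039×10⁻⁷ m²; emitting surface = 4πr² = 1.215×10⁻⁶ m² (ratio 4).
S·A_cross = εσ·A_surf·T⁴  ⇒  T⁴ = S/(4σ).
T⁴ = 1.00·3210/(4·5.67×10⁻⁸) = 1.415×10¹⁰ K⁴.
T = (1.415×10¹⁰)^(1/4).

T ≈ 345 K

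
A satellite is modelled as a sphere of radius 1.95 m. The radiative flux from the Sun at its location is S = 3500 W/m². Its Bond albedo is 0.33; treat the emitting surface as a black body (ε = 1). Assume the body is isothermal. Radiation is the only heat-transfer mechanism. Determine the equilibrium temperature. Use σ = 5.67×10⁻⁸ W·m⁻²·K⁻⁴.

T ≈ 319 K

At equilibrium, absorbed power = emitted power.
Absorbing cross-section = πr² = 11.95 m²; emitting surface = 4πr² = 47.78 m² (ratio 4).
(1−a)S·A_cross = εσ·A_surf·T⁴  ⇒  T⁴ = (1−a)S/(4σ).
T⁴ = 0.670·3500/(4·5.67×10⁻⁸) = 1.034×10¹⁰ K⁴.
T = (1.034×10¹⁰)^(1/4).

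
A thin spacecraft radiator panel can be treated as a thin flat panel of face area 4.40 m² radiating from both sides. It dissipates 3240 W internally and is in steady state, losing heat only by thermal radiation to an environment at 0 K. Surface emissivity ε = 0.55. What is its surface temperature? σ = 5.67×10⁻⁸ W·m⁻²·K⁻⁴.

Steady state: internal power = radiated power, P = εσA T⁴.
Radiating area A = 2·4.40 = 8.800 m².
T⁴ = P/(εσA) = 3240/(0.55·5.67×10⁻⁸·8.800) = 1.181×10¹⁰ K⁴.
T = (1.181×10¹⁰)^(1/4).

T ≈ 330 K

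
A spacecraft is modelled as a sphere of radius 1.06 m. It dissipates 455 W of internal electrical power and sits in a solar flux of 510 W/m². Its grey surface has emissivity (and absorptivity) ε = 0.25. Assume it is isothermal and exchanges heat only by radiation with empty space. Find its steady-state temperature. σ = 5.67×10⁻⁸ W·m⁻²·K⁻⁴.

T ≈ 259 K

At steady state, absorbed solar power + internal power = radiated power.
Absorbed: α·S·A_cross = 0.25·510·3.530 = 450.1 W (cross-section πr²).
Total input = 450.1 + 455 = 905.1 W.
Radiated: εσ·A_surf·T⁴ with A_surf = 4πr² = 14.12 m².
T⁴ = 905.1/(0.25·5.67×10⁻⁸·14.12) = 4.522×10⁹ K⁴.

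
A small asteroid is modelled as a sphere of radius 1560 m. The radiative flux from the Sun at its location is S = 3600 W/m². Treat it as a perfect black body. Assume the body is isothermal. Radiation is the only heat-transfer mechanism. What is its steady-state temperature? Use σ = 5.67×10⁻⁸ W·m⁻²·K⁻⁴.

At equilibrium, absorbed power = emitted power.
Absorbing cross-section = πr² = 7.645×10⁶ m²; emitting surface = 4πr² = 3.058×10⁷ m² (ratio 4).
S·A_cross = εσ·A_surf·T⁴  ⇒  T⁴ = S/(4σ).
T⁴ = 1.00·3600/(4·5.67×10⁻⁸) = 1.587×10¹⁰ K⁴.
T = (1.587×10¹⁰)^(1/4).

T ≈ 355 K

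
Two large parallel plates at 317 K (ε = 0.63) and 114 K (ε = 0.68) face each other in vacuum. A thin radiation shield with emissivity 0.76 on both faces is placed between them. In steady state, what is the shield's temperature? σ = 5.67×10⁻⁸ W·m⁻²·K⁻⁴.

T_s ≈ 266 K

In steady state the net flux on the hot side equals that on the cold side.
σ(T₁⁴−T_s⁴)/D₁ = σ(T_s⁴−T₂⁴)/D₂, with D₁ = 1/ε₁+1/ε_s−1 = 1.903, D₂ = 1/ε_s+1/ε₂−1 = 1.786.
Solve for T_s⁴: T_s⁴ = (D₂·T₁⁴ + D₁·T₂⁴)/(D₁+D₂) = 4.976×10⁹ K⁴.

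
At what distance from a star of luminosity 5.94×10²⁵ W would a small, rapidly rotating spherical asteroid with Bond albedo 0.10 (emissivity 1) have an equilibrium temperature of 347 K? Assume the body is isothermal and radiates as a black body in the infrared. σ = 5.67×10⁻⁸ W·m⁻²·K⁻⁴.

For an isothermal black-emitting sphere, (1−a)S·πr² = σ·4πr²·T⁴ ⇒ S = 4σT⁴/(1−a).
S = 4·5.67×10⁻⁸·(347)⁴/0.900 = 3654 W/m².
Flux falls as S = L/(4πd²), so d = √(L/(4πS)) = √(5.94×10²⁵/(4π·3654)).

d ≈ 3.60×10¹⁰ m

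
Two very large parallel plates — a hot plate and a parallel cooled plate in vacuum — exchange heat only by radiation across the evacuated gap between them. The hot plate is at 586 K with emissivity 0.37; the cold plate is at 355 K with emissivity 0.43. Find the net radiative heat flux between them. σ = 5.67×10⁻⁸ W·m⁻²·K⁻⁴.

q ≈ 1440 W/m²

For two infinite grey parallel plates, q = σ(T₁⁴ − T₂⁴)/(1/ε₁ + 1/ε₂ − 1).
T₁⁴ − T₂⁴ = 1.179×10¹¹ − 1.588×10¹⁰ = 1.020×10¹¹ K⁴.
1/ε₁ + 1/ε₂ − 1 = 2.703 + 2.326 − 1 = 4.028.
q = 5.67×10⁻⁸ × 1.020×10¹¹ / 4.028.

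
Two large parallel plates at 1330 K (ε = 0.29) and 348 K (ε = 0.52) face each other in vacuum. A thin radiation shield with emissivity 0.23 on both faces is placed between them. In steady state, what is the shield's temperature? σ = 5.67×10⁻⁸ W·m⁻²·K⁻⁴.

T_s ≈ 1080 K

In steady state the net flux on the hot side equals that on the cold side.
σ(T₁⁴−T_s⁴)/D₁ = σ(T_s⁴−T₂⁴)/D₂, with D₁ = 1/ε₁+1/ε_s−1 = 6.796, D₂ = 1/ε_s+1/ε₂−1 = 5.271.
Solve for T_s⁴: T_s⁴ = (D₂·T₁⁴ + D₁·T₂⁴)/(D₁+D₂) = 1.375×10¹² K⁴.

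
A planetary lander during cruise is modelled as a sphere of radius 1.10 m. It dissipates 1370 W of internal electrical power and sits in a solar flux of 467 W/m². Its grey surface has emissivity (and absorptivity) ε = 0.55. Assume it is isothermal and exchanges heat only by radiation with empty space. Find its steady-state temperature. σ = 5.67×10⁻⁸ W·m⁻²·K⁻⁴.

T ≈ 265 K

At steady state, absorbed solar power + internal power = radiated power.
Absorbed: α·S·A_cross = 0.55·467·3.801 = 976.4 W (cross-section πr²).
Total input = 976.4 + 1370 = 2346 W.
Radiated: εσ·A_surf·T⁴ with A_surf = 4πr² = 15.21 m².
T⁴ = 2346/(0.55·5.67×10⁻⁸·15.21) = 4.948×10⁹ K⁴.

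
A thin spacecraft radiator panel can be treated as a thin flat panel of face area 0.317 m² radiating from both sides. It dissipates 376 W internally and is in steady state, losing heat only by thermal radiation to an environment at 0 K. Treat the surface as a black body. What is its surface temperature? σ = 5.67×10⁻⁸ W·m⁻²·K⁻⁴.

T ≈ 320 K

Steady state: internal power = radiated power, P = εσA T⁴.
Radiating area A = 2·0.317 = 0.6340 m².
T⁴ = P/(εσA) = 376/(1.0·5.67×10⁻⁸·0.6340) = 1.046×10¹⁰ K⁴.
T = (1.046×10¹⁰)^(1/4).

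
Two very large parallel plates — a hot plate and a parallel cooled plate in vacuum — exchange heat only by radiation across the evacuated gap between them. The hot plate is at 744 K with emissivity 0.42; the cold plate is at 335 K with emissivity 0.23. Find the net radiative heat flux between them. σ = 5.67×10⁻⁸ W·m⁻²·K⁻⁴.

q ≈ 2910 W/m²

For two infinite grey parallel plates, q = σ(T₁⁴ − T₂⁴)/(1/ε₁ + 1/ε₂ − 1).
T₁⁴ − T₂⁴ = 3.064×10¹¹ − 1.259×10¹⁰ = 2.938×10¹¹ K⁴.
1/ε₁ + 1/ε₂ − 1 = 2.381 + 4.348 − 1 = 5.729.
q = 5.67×10⁻⁸ × 2.938×10¹¹ / 5.729.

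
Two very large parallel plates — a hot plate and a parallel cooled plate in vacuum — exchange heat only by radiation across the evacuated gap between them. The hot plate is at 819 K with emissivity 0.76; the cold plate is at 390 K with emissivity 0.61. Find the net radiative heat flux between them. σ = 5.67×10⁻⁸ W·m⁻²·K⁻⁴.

q ≈ 12400 W/m²

For two infinite grey parallel plates, q = σ(T₁⁴ − T₂⁴)/(1/ε₁ + 1/ε₂ − 1).
T₁⁴ − T₂⁴ = 4.499×10¹¹ − 2.313×10¹⁰ = 4.268×10¹¹ K⁴.
1/ε₁ + 1/ε₂ − 1 = 1.316 + 1.639 − 1 = 1.955.
q = 5.67×10⁻⁸ × 4.268×10¹¹ / 1.955.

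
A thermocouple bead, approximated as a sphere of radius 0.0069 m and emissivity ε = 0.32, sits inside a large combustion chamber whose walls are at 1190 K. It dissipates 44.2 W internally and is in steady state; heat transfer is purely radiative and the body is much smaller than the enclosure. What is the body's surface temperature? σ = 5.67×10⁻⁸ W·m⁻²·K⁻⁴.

T ≈ 1570 K

For a small grey body in a large enclosure, net radiated power = εσA(T⁴ − T_w⁴).
Steady state: P = εσA(T⁴ − T_w⁴) with A = 4πr² = 5.983×10⁻⁴ m².
T⁴ = P/(εσA) + T_w⁴ = 44.2/(0.32·5.67×10⁻⁸·5.983×10⁻⁴) + (1190)⁴
    = 4.072×10¹² + 2.005×10¹² = 6.077×10¹² K⁴.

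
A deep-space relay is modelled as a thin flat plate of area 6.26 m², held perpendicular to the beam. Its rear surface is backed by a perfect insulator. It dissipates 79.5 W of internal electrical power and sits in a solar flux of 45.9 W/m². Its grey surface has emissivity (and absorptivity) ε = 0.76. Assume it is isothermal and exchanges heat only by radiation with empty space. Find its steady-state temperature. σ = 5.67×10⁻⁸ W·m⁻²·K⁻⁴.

T ≈ 182 K

At steady state, absorbed solar power + internal power = radiated power.
Absorbed: α·S·A_cross = 0.76·45.9·6.260 = 218.4 W (cross-section A).
Total input = 218.4 + 79.5 = 297.9 W.
Radiated: εσ·A_surf·T⁴ with A_surf = A = 6.260 m².
T⁴ = 297.9/(0.76·5.67×10⁻⁸·6.260) = 1.104×10⁹ K⁴.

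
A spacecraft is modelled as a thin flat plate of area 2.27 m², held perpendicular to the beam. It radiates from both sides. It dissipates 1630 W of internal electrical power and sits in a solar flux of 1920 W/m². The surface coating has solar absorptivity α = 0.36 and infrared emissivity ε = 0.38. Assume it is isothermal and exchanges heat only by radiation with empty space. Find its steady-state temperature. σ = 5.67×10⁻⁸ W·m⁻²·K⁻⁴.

T ≈ 425 K

At steady state, absorbed solar power + internal power = radiated power.
Absorbed: α·S·A_cross = 0.36·1920·2.270 = 1569 W (cross-section A).
Total input = 1569 + 1630 = 3199 W.
Radiated: εσ·A_surf·T⁴ with A_surf = 2A = 4.540 m².
T⁴ = 3199/(0.38·5.67×10⁻⁸·4.540) = 3.270×10¹⁰ K⁴.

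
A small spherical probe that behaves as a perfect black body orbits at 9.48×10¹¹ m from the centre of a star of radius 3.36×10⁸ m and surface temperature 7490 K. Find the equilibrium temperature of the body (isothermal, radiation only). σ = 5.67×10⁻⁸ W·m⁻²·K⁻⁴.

The star's surface emits σT_*⁴; at distance d the flux is S = σT_*⁴(R_*/d)².
S = 5.67×10⁻⁸·(7490)⁴·(3.36×10⁸/9.48×10¹¹)² = 22.42 W/m².
For an isothermal sphere T⁴ = (1−a)S/(4σ) = 9.884×10⁷ K⁴.

T ≈ 99.7 K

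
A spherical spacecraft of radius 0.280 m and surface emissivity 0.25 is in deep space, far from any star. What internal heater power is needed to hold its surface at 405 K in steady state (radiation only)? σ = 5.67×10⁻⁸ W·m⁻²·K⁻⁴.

P ≈ 376 W

P = εσ·4πr²·T⁴.
4πr² = 0.9852 m²; T⁴ = 2.690×10¹⁰ K⁴.
P = 0.25·5.67×10⁻⁸·0.9852·2.690×10¹⁰.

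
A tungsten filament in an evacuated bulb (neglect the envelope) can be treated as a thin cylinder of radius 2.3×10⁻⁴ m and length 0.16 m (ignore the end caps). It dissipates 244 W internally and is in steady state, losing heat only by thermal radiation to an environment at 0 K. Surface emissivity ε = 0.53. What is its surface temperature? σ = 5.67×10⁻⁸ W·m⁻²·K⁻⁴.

T ≈ 2430 K

Steady state: internal power = radiated power, P = εσA T⁴.
Radiating area A = 2πrL = 2.312×10⁻⁴ m².
T⁴ = P/(εσA) = 244/(0.53·5.67×10⁻⁸·2.312×10⁻⁴) = 3.512×10¹³ K⁴.
T = (3.512×10¹³)^(1/4).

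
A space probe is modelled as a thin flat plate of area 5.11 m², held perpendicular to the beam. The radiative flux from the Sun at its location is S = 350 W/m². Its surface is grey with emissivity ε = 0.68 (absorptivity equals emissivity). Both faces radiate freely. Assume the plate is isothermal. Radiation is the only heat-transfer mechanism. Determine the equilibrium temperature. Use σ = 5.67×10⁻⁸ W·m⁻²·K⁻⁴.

T ≈ 236 K

At equilibrium, absorbed power = emitted power.
Absorbing cross-section = A = 5.110 m²; emitting surface = 2A = 10.22 m² (ratio 2).
εS·A_cross = εσ·A_surf·T⁴  ⇒  T⁴ = S/(2σ)   (ε cancels).
T⁴ = 350/(2·5.67×10⁻⁸) = 3.086×10⁹ K⁴.
T = (3.086×10⁹)^(1/4).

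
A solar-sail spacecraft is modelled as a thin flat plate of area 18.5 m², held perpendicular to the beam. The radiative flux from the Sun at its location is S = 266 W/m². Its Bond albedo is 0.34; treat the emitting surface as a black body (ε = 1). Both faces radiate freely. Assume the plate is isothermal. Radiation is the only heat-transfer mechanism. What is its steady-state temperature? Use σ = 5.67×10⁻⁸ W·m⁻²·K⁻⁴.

At equilibrium, absorbed power = emitted power.
Absorbing cross-section = A = 18.50 m²; emitting surface = 2A = 37.00 m² (ratio 2).
(1−a)S·A_cross = εσ·A_surf·T⁴  ⇒  T⁴ = (1−a)S/(2σ).
T⁴ = 0.660·266/(2·5.67×10⁻⁸) = 1.548×10⁹ K⁴.
T = (1.548×10⁹)^(1/4).

T ≈ 198 K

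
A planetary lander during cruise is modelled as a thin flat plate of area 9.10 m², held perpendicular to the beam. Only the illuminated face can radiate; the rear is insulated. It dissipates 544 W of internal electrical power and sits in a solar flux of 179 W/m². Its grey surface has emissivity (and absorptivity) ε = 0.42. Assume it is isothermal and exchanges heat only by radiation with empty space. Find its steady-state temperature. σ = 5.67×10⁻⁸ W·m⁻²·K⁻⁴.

T ≈ 274 K

At steady state, absorbed solar power + internal power = radiated power.
Absorbed: α·S·A_cross = 0.42·179·9.100 = 684.1 W (cross-section A).
Total input = 684.1 + 544 = 1228 W.
Radiated: εσ·A_surf·T⁴ with A_surf = A = 9.100 m².
T⁴ = 1228/(0.42·5.67×10⁻⁸·9.100) = 5.667×10⁹ K⁴.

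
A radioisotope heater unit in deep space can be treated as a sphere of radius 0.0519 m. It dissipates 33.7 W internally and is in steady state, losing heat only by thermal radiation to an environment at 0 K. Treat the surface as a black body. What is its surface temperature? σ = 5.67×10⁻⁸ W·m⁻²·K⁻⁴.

T ≈ 364 K

Steady state: internal power = radiated power, P = εσA T⁴.
Radiating area A = 4πr² = 0.03385 m².
T⁴ = P/(εσA) = 33.7/(1.0·5.67×10⁻⁸·0.03385) = 1.756×10¹⁰ K⁴.
T = (1.756×10¹⁰)^(1/4).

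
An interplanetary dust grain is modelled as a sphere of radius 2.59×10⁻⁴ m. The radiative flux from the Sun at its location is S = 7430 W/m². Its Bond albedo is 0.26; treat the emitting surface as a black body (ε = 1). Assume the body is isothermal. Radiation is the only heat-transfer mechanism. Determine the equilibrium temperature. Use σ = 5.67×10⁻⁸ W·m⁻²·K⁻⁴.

At equilibrium, absorbed power = emitted power.
Absorbing cross-section = πr² = 2.107×10⁻⁷ m²; emitting surface = 4πr² = 8.430×10⁻⁷ m² (ratio 4).
(1−a)S·A_cross = εσ·A_surf·T⁴  ⇒  T⁴ = (1−a)S/(4σ).
T⁴ = 0.740·7430/(4·5.67×10⁻⁸) = 2.424×10¹⁰ K⁴.
T = (2.424×10¹⁰)^(1/4).

T ≈ 395 K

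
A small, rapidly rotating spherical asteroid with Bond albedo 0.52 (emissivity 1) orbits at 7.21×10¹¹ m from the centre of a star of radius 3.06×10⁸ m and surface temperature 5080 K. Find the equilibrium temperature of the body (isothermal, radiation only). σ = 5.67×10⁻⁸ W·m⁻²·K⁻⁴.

The star's surface emits σT_*⁴; at distance d the flux is S = σT_*⁴(R_*/d)².
S = 5.67×10⁻⁸·(5080)⁴·(3.06×10⁸/7.21×10¹¹)² = 6.802 W/m².
For an isothermal sphere T⁴ = (1−a)S/(4σ) = 1.439×10⁷ K⁴.

T ≈ 61.6 K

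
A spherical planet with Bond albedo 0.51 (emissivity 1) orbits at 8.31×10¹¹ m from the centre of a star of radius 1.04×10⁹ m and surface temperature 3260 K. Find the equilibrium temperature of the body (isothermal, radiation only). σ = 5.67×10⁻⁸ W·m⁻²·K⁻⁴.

The star's surface emits σT_*⁴; at distance d the flux is S = σT_*⁴(R_*/d)².
S = 5.67×10⁻⁸·(3260)⁴·(1.04×10⁹/8.31×10¹¹)² = 10.03 W/m².
For an isothermal sphere T⁴ = (1−a)S/(4σ) = 2.167×10⁷ K⁴.

T ≈ 68.2 K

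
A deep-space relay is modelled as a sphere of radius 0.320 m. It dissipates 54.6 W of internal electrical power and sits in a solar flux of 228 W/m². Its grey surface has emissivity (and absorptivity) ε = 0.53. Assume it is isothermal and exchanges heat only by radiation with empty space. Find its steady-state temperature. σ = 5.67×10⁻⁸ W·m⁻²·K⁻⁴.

T ≈ 222 K

At steady state, absorbed solar power + internal power = radiated power.
Absorbed: α·S·A_cross = 0.53·228·0.3217 = 38.87 W (cross-section πr²).
Total input = 38.87 + 54.6 = 93.47 W.
Radiated: εσ·A_surf·T⁴ with A_surf = 4πr² = 1.287 m².
T⁴ = 93.47/(0.53·5.67×10⁻⁸·1.287) = 2.417×10⁹ K⁴.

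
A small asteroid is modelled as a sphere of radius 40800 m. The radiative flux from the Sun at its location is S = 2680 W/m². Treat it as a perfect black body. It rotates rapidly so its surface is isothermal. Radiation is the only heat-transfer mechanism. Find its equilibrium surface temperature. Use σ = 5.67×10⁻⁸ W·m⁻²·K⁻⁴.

At equilibrium, absorbed power = emitted power.
Absorbing cross-section = πr² = 5.230×10⁹ m²; emitting surface = 4πr² = 2.092×10¹⁰ m² (ratio 4).
S·A_cross = εσ·A_surf·T⁴  ⇒  T⁴ = S/(4σ).
T⁴ = 1.00·2680/(4·5.67×10⁻⁸) = 1.182×10¹⁰ K⁴.
T = (1.182×10¹⁰)^(1/4).

T ≈ 330 K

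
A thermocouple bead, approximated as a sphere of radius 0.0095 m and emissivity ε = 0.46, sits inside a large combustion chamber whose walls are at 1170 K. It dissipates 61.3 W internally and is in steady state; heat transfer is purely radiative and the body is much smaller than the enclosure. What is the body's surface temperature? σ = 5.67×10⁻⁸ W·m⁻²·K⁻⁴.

T ≈ 1410 K

For a small grey body in a large enclosure, net radiated power = εσA(T⁴ − T_w⁴).
Steady state: P = εσA(T⁴ − T_w⁴) with A = 4πr² = 0.001134 m².
T⁴ = P/(εσA) + T_w⁴ = 61.3/(0.46·5.67×10⁻⁸·0.001134) + (1170)⁴
    = 2.072×10¹² + 1.874×10¹² = 3.946×10¹² K⁴.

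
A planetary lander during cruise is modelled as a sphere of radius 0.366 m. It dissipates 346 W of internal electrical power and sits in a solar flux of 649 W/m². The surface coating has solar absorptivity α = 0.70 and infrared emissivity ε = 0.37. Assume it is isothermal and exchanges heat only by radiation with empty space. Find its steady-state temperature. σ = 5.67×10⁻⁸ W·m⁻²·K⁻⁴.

At steady state, absorbed solar power + internal power = radiated power.
Absorbed: α·S·A_cross = 0.70·649·0.4208 = 191.2 W (cross-section πr²).
Total input = 191.2 + 346 = 537.2 W.
Radiated: εσ·A_surf·T⁴ with A_surf = 4πr² = 1.683 m².
T⁴ = 537.2/(0.37·5.67×10⁻⁸·1.683) = 1.521×10¹⁰ K⁴.

T ≈ 351 K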